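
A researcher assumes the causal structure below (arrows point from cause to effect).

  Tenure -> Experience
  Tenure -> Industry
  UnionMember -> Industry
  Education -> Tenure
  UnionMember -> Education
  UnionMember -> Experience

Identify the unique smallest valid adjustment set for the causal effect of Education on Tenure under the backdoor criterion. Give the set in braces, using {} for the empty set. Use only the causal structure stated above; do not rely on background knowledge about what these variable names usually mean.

{}

Variables eligible for adjustment (non-descendants of Education, excluding Education and Tenure): {UnionMember}.
Backdoor paths from Education to Tenure:
  P1: Education <- UnionMember -> Experience <- Tenure
  P2: Education <- UnionMember -> Industry <- Tenure
Each backdoor path contains an unconditioned collider, so every path is already blocked with the empty conditioning set:
  P1: blocked at collider Experience (neither it nor any descendant is in the conditioning set).
  P2: blocked at collider Industry (neither it nor any descendant is in the conditioning set).
The empty set is therefore the unique smallest valid set.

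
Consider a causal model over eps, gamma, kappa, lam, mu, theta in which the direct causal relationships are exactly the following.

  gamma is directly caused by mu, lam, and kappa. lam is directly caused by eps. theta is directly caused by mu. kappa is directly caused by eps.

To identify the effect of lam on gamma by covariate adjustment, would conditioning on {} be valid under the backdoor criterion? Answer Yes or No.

Backdoor paths from lam to gamma (paths whose first edge points into lam):
  P1: lam <- eps -> kappa -> gamma
Condition 1 (no descendant of lam in the set): holds — descendants of lam are {gamma}; none are in {}.
Condition 2 (every backdoor path blocked by {}):
  P1: open — no interior node is in the conditioning set.
{} does not satisfy the backdoor criterion.

No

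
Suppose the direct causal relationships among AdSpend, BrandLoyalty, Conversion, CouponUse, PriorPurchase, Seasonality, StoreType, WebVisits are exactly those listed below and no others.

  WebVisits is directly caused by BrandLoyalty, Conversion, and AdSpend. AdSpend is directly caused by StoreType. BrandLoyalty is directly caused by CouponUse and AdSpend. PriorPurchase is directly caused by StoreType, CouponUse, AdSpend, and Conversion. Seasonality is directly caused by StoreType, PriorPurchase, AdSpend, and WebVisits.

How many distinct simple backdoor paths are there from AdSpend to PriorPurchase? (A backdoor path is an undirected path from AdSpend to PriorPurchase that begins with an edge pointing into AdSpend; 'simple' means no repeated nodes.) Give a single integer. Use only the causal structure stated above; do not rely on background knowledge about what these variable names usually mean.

A backdoor path from AdSpend to PriorPurchase is any simple undirected path whose first edge points into AdSpend (i.e. leaves AdSpend via a parent).
Parents of AdSpend: {StoreType}.
Enumerating:
  P1: AdSpend <- StoreType -> PriorPurchase
  P2: AdSpend <- StoreType -> Seasonality <- WebVisits <- Conversion -> PriorPurchase
  P3: AdSpend <- StoreType -> Seasonality <- WebVisits <- BrandLoyalty <- CouponUse -> PriorPurchase
  P4: AdSpend <- StoreType -> Seasonality <- PriorPurchase
That exhausts the simple backdoor paths. Count: 4.

4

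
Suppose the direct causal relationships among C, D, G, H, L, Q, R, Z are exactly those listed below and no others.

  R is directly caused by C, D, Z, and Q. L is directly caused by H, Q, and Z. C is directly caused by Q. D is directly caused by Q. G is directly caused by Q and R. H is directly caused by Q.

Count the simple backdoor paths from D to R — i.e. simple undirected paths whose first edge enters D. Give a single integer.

A backdoor path from D to R is any simple undirected path whose first edge points into D (i.e. leaves D via a parent).
Parents of D: {Q}.
Enumerating:
  P1: D <- Q -> H -> L <- Z -> R
  P2: D <- Q -> C -> R
  P3: D <- Q -> L <- Z -> R
  P4: D <- Q -> R
  P5: D <- Q -> G <- R
That exhausts the simple backdoor paths. Count: 5.

5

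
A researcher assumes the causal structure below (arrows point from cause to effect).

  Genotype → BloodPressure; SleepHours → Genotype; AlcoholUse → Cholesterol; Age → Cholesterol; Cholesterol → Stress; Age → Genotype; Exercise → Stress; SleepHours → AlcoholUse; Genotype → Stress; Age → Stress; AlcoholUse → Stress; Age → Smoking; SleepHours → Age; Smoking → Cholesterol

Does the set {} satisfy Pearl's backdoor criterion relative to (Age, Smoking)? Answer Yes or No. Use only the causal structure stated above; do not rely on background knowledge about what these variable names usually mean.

Backdoor paths from Age to Smoking (paths whose first edge points into Age):
  P1: Age <- SleepHours -> Genotype -> Stress <- AlcoholUse -> Cholesterol <- Smoking
  P2: Age <- SleepHours -> Genotype -> Stress <- Cholesterol <- Smoking
  P3: Age <- SleepHours -> AlcoholUse -> Cholesterol <- Smoking
  P4: Age <- SleepHours -> AlcoholUse -> Stress <- Cholesterol <- Smoking
Condition 1 (no descendant of Age in the set): holds — descendants of Age are {BloodPressure, Cholesterol, Genotype, Smoking, Stress}; none are in {}.
Condition 2 (every backdoor path blocked by {}):
  P1: blocked at collider Stress (neither it nor any descendant is in the conditioning set).
  P2: blocked at collider Stress (neither it nor any descendant is in the conditioning set).
  P3: blocked at collider Cholesterol (neither it nor any descendant is in the conditioning set).
  P4: blocked at collider Stress (neither it nor any descendant is in the conditioning set).
{} satisfies the backdoor criterion.

Yes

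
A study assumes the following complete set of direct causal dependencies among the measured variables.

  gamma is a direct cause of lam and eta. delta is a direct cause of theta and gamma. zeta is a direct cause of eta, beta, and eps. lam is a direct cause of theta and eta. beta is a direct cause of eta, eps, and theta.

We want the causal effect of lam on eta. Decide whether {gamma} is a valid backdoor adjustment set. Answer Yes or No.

Yes

Backdoor paths from lam to eta (paths whose first edge points into lam):
  P1: lam <- gamma <- delta -> theta <- beta <- zeta -> eta
  P2: lam <- gamma <- delta -> theta <- beta -> eta
  P3: lam <- gamma <- delta -> theta <- beta -> eps <- zeta -> eta
  P4: lam <- gamma -> eta
Condition 1 (no descendant of lam in the set): holds — descendants of lam are {eta, theta}; none are in {gamma}.
Condition 2 (every backdoor path blocked by {gamma}):
  P1: blocked at chain node gamma ∈ conditioning set.
  P2: blocked at chain node gamma ∈ conditioning set.
  P3: blocked at chain node gamma ∈ conditioning set.
  P4: blocked at fork node gamma ∈ conditioning set.
{gamma} satisfies the backdoor criterion.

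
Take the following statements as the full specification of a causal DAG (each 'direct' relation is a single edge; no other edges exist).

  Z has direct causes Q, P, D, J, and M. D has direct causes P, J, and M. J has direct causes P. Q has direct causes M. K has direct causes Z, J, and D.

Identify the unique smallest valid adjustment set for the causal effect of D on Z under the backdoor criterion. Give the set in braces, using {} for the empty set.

{J, M, P}

Variables eligible for adjustment (non-descendants of D, excluding D and Z): {J, M, P, Q}.
Backdoor paths from D to Z:
  P1: D <- M -> Q -> Z
  P2: D <- M -> Z
  P3: D <- P -> J -> Z
  P4: D <- P -> J -> K <- Z
  P5: D <- P -> Z
  P6: D <- J <- P -> Z
  P7: D <- J -> Z
  P8: D <- J -> K <- Z
The empty set is not sufficient: P1 (D <- M -> Q -> Z) has no collider blocking it and no conditioned non-collider, so it is open.
Try {J, M, P}:
  P1: blocked at fork node M ∈ conditioning set.
  P2: blocked at fork node M ∈ conditioning set.
  P3: blocked at fork node P ∈ conditioning set.
  P4: blocked at fork node P ∈ conditioning set.
  P5: blocked at fork node P ∈ conditioning set.
  P6: blocked at chain node J ∈ conditioning set.
  P7: blocked at fork node J ∈ conditioning set.
  P8: blocked at fork node J ∈ conditioning set.
{J, M, P} contains no descendant of D and blocks every backdoor path.
Every element of {J, M, P} is needed (dropping J leaves P7 open; dropping M leaves P1 open; dropping P leaves P5 open), so no proper subset is valid.
Among all size-3 subsets of the eligible variables, only {J, M, P} blocks every backdoor path, so it is the unique smallest valid adjustment set.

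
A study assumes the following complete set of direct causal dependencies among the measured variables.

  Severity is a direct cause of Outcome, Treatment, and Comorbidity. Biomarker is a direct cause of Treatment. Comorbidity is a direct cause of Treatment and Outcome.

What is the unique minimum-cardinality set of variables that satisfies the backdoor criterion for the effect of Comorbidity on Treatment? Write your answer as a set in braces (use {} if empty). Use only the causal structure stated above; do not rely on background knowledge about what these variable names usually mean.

{Severity}

Variables eligible for adjustment (non-descendants of Comorbidity, excluding Comorbidity and Treatment): {Biomarker, Severity}.
Backdoor paths from Comorbidity to Treatment:
  P1: Comorbidity <- Severity -> Treatment
The empty set is not sufficient: P1 (Comorbidity <- Severity -> Treatment) has no collider blocking it and no conditioned non-collider, so it is open.
Try {Severity}:
  P1: blocked at fork node Severity ∈ conditioning set.
{Severity} contains no descendant of Comorbidity and blocks every backdoor path.
No other singleton works — e.g. {Biomarker} leaves P1 open — so {Severity} is the unique smallest valid adjustment set.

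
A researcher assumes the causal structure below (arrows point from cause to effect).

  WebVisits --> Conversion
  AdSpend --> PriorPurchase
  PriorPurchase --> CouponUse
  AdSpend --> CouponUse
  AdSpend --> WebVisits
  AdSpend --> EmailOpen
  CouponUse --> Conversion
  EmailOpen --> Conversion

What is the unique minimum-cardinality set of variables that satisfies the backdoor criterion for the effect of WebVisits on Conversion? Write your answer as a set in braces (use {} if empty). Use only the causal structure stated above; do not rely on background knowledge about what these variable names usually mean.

{AdSpend}

Variables eligible for adjustment (non-descendants of WebVisits, excluding WebVisits and Conversion): {AdSpend, CouponUse, EmailOpen, PriorPurchase}.
Backdoor paths from WebVisits to Conversion:
  P1: WebVisits <- AdSpend -> PriorPurchase -> CouponUse -> Conversion
  P2: WebVisits <- AdSpend -> EmailOpen -> Conversion
  P3: WebVisits <- AdSpend -> CouponUse -> Conversion
The empty set is not sufficient: P1 (WebVisits <- AdSpend -> PriorPurchase -> CouponUse -> Conversion) has no collider blocking it and no conditioned non-collider, so it is open.
Try {AdSpend}:
  P1: blocked at fork node AdSpend ∈ conditioning set.
  P2: blocked at fork node AdSpend ∈ conditioning set.
  P3: blocked at fork node AdSpend ∈ conditioning set.
{AdSpend} contains no descendant of WebVisits and blocks every backdoor path.
No other singleton works — e.g. {PriorPurchase} leaves P2 open — so {AdSpend} is the unique smallest valid adjustment set.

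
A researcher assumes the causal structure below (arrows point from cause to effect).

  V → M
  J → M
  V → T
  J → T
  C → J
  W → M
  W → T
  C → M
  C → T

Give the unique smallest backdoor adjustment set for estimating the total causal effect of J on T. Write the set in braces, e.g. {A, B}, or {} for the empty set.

{C}

Variables eligible for adjustment (non-descendants of J, excluding J and T): {C, V, W}.
Backdoor paths from J to T:
  P1: J <- C -> T
  P2: J <- C -> M <- V -> T
  P3: J <- C -> M <- W -> T
The empty set is not sufficient: P1 (J <- C -> T) has no collider blocking it and no conditioned non-collider, so it is open.
Try {C}:
  P1: blocked at fork node C ∈ conditioning set.
  P2: blocked at fork node C ∈ conditioning set.
  P3: blocked at fork node C ∈ conditioning set.
{C} contains no descendant of J and blocks every backdoor path.
No other singleton works — e.g. {V} leaves P1 open — so {C} is the unique smallest valid adjustment set.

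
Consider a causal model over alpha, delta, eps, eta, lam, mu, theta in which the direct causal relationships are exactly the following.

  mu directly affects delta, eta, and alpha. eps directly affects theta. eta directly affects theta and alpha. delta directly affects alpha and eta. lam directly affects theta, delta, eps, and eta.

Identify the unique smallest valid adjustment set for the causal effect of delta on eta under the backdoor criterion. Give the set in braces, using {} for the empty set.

Variables eligible for adjustment (non-descendants of delta, excluding delta and eta): {eps, lam, mu}.
Backdoor paths from delta to eta:
  P1: delta <- lam -> eps -> theta <- eta
  P2: delta <- lam -> eta
  P3: delta <- lam -> theta <- eta
  P4: delta <- mu -> eta
  P5: delta <- mu -> alpha <- eta
The empty set is not sufficient: P2 (delta <- lam -> eta) has no collider blocking it and no conditioned non-collider, so it is open.
Try {lam, mu}:
  P1: blocked at fork node lam ∈ conditioning set.
  P2: blocked at fork node lam ∈ conditioning set.
  P3: blocked at fork node lam ∈ conditioning set.
  P4: blocked at fork node mu ∈ conditioning set.
  P5: blocked at fork node mu ∈ conditioning set.
{lam, mu} contains no descendant of delta and blocks every backdoor path.
Every element of {lam, mu} is needed (dropping lam leaves P2 open; dropping mu leaves P4 open), so no proper subset is valid.
Among all size-2 subsets of the eligible variables, only {lam, mu} blocks every backdoor path, so it is the unique smallest valid adjustment set.

{lam, mu}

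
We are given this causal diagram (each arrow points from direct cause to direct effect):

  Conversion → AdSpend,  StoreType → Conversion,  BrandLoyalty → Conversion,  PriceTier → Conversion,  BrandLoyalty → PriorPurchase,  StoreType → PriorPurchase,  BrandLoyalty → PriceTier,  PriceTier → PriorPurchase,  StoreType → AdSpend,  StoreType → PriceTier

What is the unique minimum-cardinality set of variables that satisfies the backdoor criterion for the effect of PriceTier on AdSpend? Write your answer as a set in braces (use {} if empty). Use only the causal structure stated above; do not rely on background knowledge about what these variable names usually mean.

Variables eligible for adjustment (non-descendants of PriceTier, excluding PriceTier and AdSpend): {BrandLoyalty, StoreType}.
Backdoor paths from PriceTier to AdSpend:
  P1: PriceTier <- StoreType -> Conversion -> AdSpend
  P2: PriceTier <- StoreType -> PriorPurchase <- BrandLoyalty -> Conversion -> AdSpend
  P3: PriceTier <- StoreType -> AdSpend
  P4: PriceTier <- BrandLoyalty -> Conversion <- StoreType -> AdSpend
  P5: PriceTier <- BrandLoyalty -> Conversion -> AdSpend
  P6: PriceTier <- BrandLoyalty -> PriorPurchase <- StoreType -> Conversion -> AdSpend
  P7: PriceTier <- BrandLoyalty -> PriorPurchase <- StoreType -> AdSpend
The empty set is not sufficient: P1 (PriceTier <- StoreType -> Conversion -> AdSpend) has no collider blocking it and no conditioned non-collider, so it is open.
Try {BrandLoyalty, StoreType}:
  P1: blocked at fork node StoreType ∈ conditioning set.
  P2: blocked at fork node StoreType ∈ conditioning set.
  P3: blocked at fork node StoreType ∈ conditioning set.
  P4: blocked at fork node BrandLoyalty ∈ conditioning set.
  P5: blocked at fork node BrandLoyalty ∈ conditioning set.
  P6: blocked at fork node BrandLoyalty ∈ conditioning set.
  P7: blocked at fork node BrandLoyalty ∈ conditioning set.
{BrandLoyalty, StoreType} contains no descendant of PriceTier and blocks every backdoor path.
Every element of {BrandLoyalty, StoreType} is needed (dropping BrandLoyalty leaves P5 open; dropping StoreType leaves P1 open), so no proper subset is valid.
Among all size-2 subsets of the eligible variables, only {BrandLoyalty, StoreType} blocks every backdoor path, so it is the unique smallest valid adjustment set.

{BrandLoyalty, StoreType}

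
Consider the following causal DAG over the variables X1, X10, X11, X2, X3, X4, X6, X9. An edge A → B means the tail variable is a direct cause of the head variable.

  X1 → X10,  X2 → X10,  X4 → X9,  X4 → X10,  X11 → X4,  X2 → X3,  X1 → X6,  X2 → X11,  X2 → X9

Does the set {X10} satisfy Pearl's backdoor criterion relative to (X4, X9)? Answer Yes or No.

No

Backdoor paths from X4 to X9 (paths whose first edge points into X4):
  P1: X4 <- X11 <- X2 -> X9
Condition 1 (no descendant of X4 in the set): FAILS — X10 is a descendant of X4.
Condition 2 (every backdoor path blocked by {X10}):
  P1: open — no interior node is in the conditioning set.
{X10} does not satisfy the backdoor criterion.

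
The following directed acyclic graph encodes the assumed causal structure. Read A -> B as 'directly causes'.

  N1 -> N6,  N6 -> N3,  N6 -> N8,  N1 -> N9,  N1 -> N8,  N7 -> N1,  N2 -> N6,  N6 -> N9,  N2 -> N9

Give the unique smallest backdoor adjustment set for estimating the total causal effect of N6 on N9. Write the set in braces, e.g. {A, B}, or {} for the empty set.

Variables eligible for adjustment (non-descendants of N6, excluding N6 and N9): {N1, N2, N7}.
Backdoor paths from N6 to N9:
  P1: N6 <- N2 -> N9
  P2: N6 <- N1 -> N9
The empty set is not sufficient: P1 (N6 <- N2 -> N9) has no collider blocking it and no conditioned non-collider, so it is open.
Try {N1, N2}:
  P1: blocked at fork node N2 ∈ conditioning set.
  P2: blocked at fork node N1 ∈ conditioning set.
{N1, N2} contains no descendant of N6 and blocks every backdoor path.
Every element of {N1, N2} is needed (dropping N1 leaves P2 open; dropping N2 leaves P1 open), so no proper subset is valid.
Among all size-2 subsets of the eligible variables, only {N1, N2} blocks every backdoor path, so it is the unique smallest valid adjustment set.

{N1, N2}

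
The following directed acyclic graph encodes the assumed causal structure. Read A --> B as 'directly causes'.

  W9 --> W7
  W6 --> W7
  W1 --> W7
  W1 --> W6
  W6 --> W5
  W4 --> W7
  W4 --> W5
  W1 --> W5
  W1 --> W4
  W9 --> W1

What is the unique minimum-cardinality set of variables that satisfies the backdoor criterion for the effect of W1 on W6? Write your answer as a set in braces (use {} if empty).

{}

Variables eligible for adjustment (non-descendants of W1, excluding W1 and W6): {W9}.
Backdoor paths from W1 to W6:
  P1: W1 <- W9 -> W7 <- W6
  P2: W1 <- W9 -> W7 <- W4 -> W5 <- W6
Each backdoor path contains an unconditioned collider, so every path is already blocked with the empty conditioning set:
  P1: blocked at collider W7 (neither it nor any descendant is in the conditioning set).
  P2: blocked at collider W7 (neither it nor any descendant is in the conditioning set).
The empty set is therefore the unique smallest valid set.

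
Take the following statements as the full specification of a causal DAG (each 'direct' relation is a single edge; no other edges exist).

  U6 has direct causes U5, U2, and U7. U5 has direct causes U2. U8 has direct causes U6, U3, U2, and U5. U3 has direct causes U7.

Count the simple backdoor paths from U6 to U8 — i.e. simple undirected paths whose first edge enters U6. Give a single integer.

A backdoor path from U6 to U8 is any simple undirected path whose first edge points into U6 (i.e. leaves U6 via a parent).
Parents of U6: {U2, U5, U7}.
Enumerating:
  P1: U6 <- U7 -> U3 -> U8
  P2: U6 <- U2 -> U5 -> U8
  P3: U6 <- U2 -> U8
  P4: U6 <- U5 <- U2 -> U8
  P5: U6 <- U5 -> U8
That exhausts the simple backdoor paths. Count: 5.

5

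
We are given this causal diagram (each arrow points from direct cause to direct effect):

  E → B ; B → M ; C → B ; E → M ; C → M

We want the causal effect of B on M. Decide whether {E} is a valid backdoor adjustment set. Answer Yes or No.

Backdoor paths from B to M (paths whose first edge points into B):
  P1: B <- E -> M
  P2: B <- C -> M
Condition 1 (no descendant of B in the set): holds — descendants of B are {M}; none are in {E}.
Condition 2 (every backdoor path blocked by {E}):
  P1: blocked at fork node E ∈ conditioning set.
  P2: open — no interior node is in the conditioning set.
{E} does not satisfy the backdoor criterion.

No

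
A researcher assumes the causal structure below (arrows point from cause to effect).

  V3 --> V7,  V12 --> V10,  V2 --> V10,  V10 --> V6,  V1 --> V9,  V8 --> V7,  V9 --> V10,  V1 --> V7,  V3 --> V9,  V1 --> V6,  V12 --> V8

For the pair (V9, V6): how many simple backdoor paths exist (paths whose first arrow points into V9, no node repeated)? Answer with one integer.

A backdoor path from V9 to V6 is any simple undirected path whose first edge points into V9 (i.e. leaves V9 via a parent).
Parents of V9: {V1, V3}.
Enumerating:
  P1: V9 <- V3 -> V7 <- V8 <- V12 -> V10 -> V6
  P2: V9 <- V3 -> V7 <- V1 -> V6
  P3: V9 <- V1 -> V7 <- V8 <- V12 -> V10 -> V6
  P4: V9 <- V1 -> V6
That exhausts the simple backdoor paths. Count: 4.

4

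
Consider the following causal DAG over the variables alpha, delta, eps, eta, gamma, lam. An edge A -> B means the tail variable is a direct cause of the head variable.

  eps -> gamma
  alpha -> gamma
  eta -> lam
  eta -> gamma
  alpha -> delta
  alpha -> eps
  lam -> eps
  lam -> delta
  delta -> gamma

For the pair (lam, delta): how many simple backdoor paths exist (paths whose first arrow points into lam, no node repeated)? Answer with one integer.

A backdoor path from lam to delta is any simple undirected path whose first edge points into lam (i.e. leaves lam via a parent).
Parents of lam: {eta}.
Enumerating:
  P1: lam <- eta -> gamma <- alpha -> delta
  P2: lam <- eta -> gamma <- delta
  P3: lam <- eta -> gamma <- eps <- alpha -> delta
That exhausts the simple backdoor paths. Count: 3.

3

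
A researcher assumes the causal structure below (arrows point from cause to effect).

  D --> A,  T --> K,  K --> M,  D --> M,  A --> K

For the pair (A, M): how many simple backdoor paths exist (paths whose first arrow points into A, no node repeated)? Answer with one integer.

A backdoor path from A to M is any simple undirected path whose first edge points into A (i.e. leaves A via a parent).
Parents of A: {D}.
Enumerating:
  P1: A <- D -> M
That exhausts the simple backdoor paths. Count: 1.

1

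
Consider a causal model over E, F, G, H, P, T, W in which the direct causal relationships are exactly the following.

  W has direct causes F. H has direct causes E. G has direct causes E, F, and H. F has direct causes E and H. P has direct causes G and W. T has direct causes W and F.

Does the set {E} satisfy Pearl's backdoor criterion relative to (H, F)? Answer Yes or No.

Yes

Backdoor paths from H to F (paths whose first edge points into H):
  P1: H <- E -> F
  P2: H <- E -> G <- F
  P3: H <- E -> G -> P <- W <- F
  P4: H <- E -> G -> P <- W -> T <- F
Condition 1 (no descendant of H in the set): holds — descendants of H are {F, G, P, T, W}; none are in {E}.
Condition 2 (every backdoor path blocked by {E}):
  P1: blocked at fork node E ∈ conditioning set.
  P2: blocked at fork node E ∈ conditioning set.
  P3: blocked at fork node E ∈ conditioning set.
  P4: blocked at fork node E ∈ conditioning set.
{E} satisfies the backdoor criterion.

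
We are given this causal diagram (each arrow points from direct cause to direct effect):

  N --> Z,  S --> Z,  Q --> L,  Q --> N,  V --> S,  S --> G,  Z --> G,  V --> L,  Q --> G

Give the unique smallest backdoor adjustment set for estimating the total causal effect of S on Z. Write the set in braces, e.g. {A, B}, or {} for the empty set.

Variables eligible for adjustment (non-descendants of S, excluding S and Z): {L, N, Q, V}.
Backdoor paths from S to Z:
  P1: S <- V -> L <- Q -> N -> Z
  P2: S <- V -> L <- Q -> G <- Z
Each backdoor path contains an unconditioned collider, so every path is already blocked with the empty conditioning set:
  P1: blocked at collider L (neither it nor any descendant is in the conditioning set).
  P2: blocked at collider L (neither it nor any descendant is in the conditioning set).
The empty set is therefore the unique smallest valid set.

{}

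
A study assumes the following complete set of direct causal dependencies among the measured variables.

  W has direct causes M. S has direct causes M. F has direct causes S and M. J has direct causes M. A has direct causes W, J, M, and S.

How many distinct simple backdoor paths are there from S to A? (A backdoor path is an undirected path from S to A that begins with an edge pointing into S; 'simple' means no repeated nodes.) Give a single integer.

3

A backdoor path from S to A is any simple undirected path whose first edge points into S (i.e. leaves S via a parent).
Parents of S: {M}.
Enumerating:
  P1: S <- M -> W -> A
  P2: S <- M -> J -> A
  P3: S <- M -> A
That exhausts the simple backdoor paths. Count: 3.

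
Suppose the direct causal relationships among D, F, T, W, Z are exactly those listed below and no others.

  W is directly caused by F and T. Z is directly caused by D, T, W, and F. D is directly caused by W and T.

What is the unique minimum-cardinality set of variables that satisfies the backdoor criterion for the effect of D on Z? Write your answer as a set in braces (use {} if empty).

Variables eligible for adjustment (non-descendants of D, excluding D and Z): {F, T, W}.
Backdoor paths from D to Z:
  P1: D <- T -> W <- F -> Z
  P2: D <- T -> W -> Z
  P3: D <- T -> Z
  P4: D <- W <- F -> Z
  P5: D <- W <- T -> Z
  P6: D <- W -> Z
The empty set is not sufficient: P2 (D <- T -> W -> Z) has no collider blocking it and no conditioned non-collider, so it is open.
Try {T, W}:
  P1: blocked at fork node T ∈ conditioning set.
  P2: blocked at fork node T ∈ conditioning set.
  P3: blocked at fork node T ∈ conditioning set.
  P4: blocked at chain node W ∈ conditioning set.
  P5: blocked at chain node W ∈ conditioning set.
  P6: blocked at fork node W ∈ conditioning set.
{T, W} contains no descendant of D and blocks every backdoor path.
Every element of {T, W} is needed (dropping T leaves P1 open; dropping W leaves P4 open), so no proper subset is valid.
Among all size-2 subsets of the eligible variables, only {T, W} blocks every backdoor path, so it is the unique smallest valid adjustment set.

{T, W}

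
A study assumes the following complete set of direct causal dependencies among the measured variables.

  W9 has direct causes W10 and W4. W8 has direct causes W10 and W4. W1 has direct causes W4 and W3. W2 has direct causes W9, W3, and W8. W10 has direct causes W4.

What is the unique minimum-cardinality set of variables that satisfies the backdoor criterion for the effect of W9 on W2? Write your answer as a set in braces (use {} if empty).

Variables eligible for adjustment (non-descendants of W9, excluding W9 and W2): {W1, W10, W3, W4, W8}.
Backdoor paths from W9 to W2:
  P1: W9 <- W4 -> W10 -> W8 -> W2
  P2: W9 <- W4 -> W8 -> W2
  P3: W9 <- W4 -> W1 <- W3 -> W2
  P4: W9 <- W10 <- W4 -> W8 -> W2
  P5: W9 <- W10 <- W4 -> W1 <- W3 -> W2
  P6: W9 <- W10 -> W8 <- W4 -> W1 <- W3 -> W2
  P7: W9 <- W10 -> W8 -> W2
The empty set is not sufficient: P1 (W9 <- W4 -> W10 -> W8 -> W2) has no collider blocking it and no conditioned non-collider, so it is open.
Try {W8}:
  P1: blocked at chain node W8 ∈ conditioning set.
  P2: blocked at chain node W8 ∈ conditioning set.
  P3: blocked at collider W1 (neither it nor any descendant is in the conditioning set).
  P4: blocked at chain node W8 ∈ conditioning set.
  P5: blocked at collider W1 (neither it nor any descendant is in the conditioning set).
  P6: blocked at collider W1 (neither it nor any descendant is in the conditioning set).
  P7: blocked at chain node W8 ∈ conditioning set.
{W8} contains no descendant of W9 and blocks every backdoor path.
No other singleton works — e.g. {W4} leaves P7 open — so {W8} is the unique smallest valid adjustment set.

{W8}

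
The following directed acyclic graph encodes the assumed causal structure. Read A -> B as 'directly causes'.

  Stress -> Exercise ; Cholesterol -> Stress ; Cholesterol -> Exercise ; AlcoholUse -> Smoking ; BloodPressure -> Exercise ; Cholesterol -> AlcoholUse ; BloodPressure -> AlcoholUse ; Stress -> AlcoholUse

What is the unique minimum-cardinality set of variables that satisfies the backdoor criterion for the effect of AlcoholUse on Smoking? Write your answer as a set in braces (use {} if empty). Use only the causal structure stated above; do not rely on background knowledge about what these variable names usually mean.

Variables eligible for adjustment (non-descendants of AlcoholUse, excluding AlcoholUse and Smoking): {BloodPressure, Cholesterol, Exercise, Stress}.
Backdoor paths from AlcoholUse to Smoking:
  (none)
With no backdoor paths the empty set already satisfies the criterion, and it is trivially minimal.

{}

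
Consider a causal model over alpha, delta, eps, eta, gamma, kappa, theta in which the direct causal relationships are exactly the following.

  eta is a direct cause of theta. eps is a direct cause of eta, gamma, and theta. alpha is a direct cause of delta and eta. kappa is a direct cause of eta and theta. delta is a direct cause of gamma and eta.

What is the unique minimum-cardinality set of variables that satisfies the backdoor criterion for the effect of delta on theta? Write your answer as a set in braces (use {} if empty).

{alpha}

Variables eligible for adjustment (non-descendants of delta, excluding delta and theta): {alpha, eps, kappa}.
Backdoor paths from delta to theta:
  P1: delta <- alpha -> eta <- eps -> theta
  P2: delta <- alpha -> eta <- kappa -> theta
  P3: delta <- alpha -> eta -> theta
The empty set is not sufficient: P3 (delta <- alpha -> eta -> theta) has no collider blocking it and no conditioned non-collider, so it is open.
Try {alpha}:
  P1: blocked at fork node alpha ∈ conditioning set.
  P2: blocked at fork node alpha ∈ conditioning set.
  P3: blocked at fork node alpha ∈ conditioning set.
{alpha} contains no descendant of delta and blocks every backdoor path.
No other singleton works — e.g. {eps} leaves P3 open — so {alpha} is the unique smallest valid adjustment set.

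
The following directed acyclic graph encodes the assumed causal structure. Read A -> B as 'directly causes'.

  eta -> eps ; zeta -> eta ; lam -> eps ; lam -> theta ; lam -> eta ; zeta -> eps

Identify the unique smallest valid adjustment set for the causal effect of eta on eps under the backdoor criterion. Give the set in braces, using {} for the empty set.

Variables eligible for adjustment (non-descendants of eta, excluding eta and eps): {lam, theta, zeta}.
Backdoor paths from eta to eps:
  P1: eta <- lam -> eps
  P2: eta <- zeta -> eps
The empty set is not sufficient: P1 (eta <- lam -> eps) has no collider blocking it and no conditioned non-collider, so it is open.
Try {lam, zeta}:
  P1: blocked at fork node lam ∈ conditioning set.
  P2: blocked at fork node zeta ∈ conditioning set.
{lam, zeta} contains no descendant of eta and blocks every backdoor path.
Every element of {lam, zeta} is needed (dropping lam leaves P1 open; dropping zeta leaves P2 open), so no proper subset is valid.
Among all size-2 subsets of the eligible variables, only {lam, zeta} blocks every backdoor path, so it is the unique smallest valid adjustment set.

{lam, zeta}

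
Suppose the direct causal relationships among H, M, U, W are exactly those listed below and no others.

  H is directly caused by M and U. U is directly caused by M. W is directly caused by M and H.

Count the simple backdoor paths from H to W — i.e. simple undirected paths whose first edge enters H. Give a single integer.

A backdoor path from H to W is any simple undirected path whose first edge points into H (i.e. leaves H via a parent).
Parents of H: {M, U}.
Enumerating:
  P1: H <- M -> W
  P2: H <- U <- M -> W
That exhausts the simple backdoor paths. Count: 2.

2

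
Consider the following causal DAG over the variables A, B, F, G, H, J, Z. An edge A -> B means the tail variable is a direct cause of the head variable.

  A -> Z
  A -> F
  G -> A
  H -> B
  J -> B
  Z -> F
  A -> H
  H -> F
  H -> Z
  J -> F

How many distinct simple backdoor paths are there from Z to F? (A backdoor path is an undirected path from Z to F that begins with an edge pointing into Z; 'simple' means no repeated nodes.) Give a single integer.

A backdoor path from Z to F is any simple undirected path whose first edge points into Z (i.e. leaves Z via a parent).
Parents of Z: {A, H}.
Enumerating:
  P1: Z <- A -> H -> B <- J -> F
  P2: Z <- A -> H -> F
  P3: Z <- A -> F
  P4: Z <- H <- A -> F
  P5: Z <- H -> B <- J -> F
  P6: Z <- H -> F
That exhausts the simple backdoor paths. Count: 6.

6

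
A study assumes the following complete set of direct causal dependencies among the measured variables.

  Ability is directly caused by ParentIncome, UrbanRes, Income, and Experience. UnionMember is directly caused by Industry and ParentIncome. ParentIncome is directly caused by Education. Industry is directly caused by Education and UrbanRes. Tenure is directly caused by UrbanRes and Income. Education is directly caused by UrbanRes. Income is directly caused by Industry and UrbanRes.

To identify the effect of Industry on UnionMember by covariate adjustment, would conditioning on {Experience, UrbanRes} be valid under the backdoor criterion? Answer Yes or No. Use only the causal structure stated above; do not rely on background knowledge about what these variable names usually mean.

No

Backdoor paths from Industry to UnionMember (paths whose first edge points into Industry):
  P1: Industry <- UrbanRes -> Education -> ParentIncome -> UnionMember
  P2: Industry <- UrbanRes -> Income -> Ability <- ParentIncome -> UnionMember
  P3: Industry <- UrbanRes -> Ability <- ParentIncome -> UnionMember
  P4: Industry <- UrbanRes -> Tenure <- Income -> Ability <- ParentIncome -> UnionMember
  P5: Industry <- Education <- UrbanRes -> Income -> Ability <- ParentIncome -> UnionMember
  P6: Industry <- Education <- UrbanRes -> Ability <- ParentIncome -> UnionMember
  P7: Industry <- Education <- UrbanRes -> Tenure <- Income -> Ability <- ParentIncome -> UnionMember
  P8: Industry <- Education -> ParentIncome -> UnionMember
Condition 1 (no descendant of Industry in the set): holds — descendants of Industry are {Ability, Income, Tenure, UnionMember}; none are in {Experience, UrbanRes}.
Condition 2 (every backdoor path blocked by {Experience, UrbanRes}):
  P1: blocked at fork node UrbanRes ∈ conditioning set.
  P2: blocked at fork node UrbanRes ∈ conditioning set.
  P3: blocked at fork node UrbanRes ∈ conditioning set.
  P4: blocked at fork node UrbanRes ∈ conditioning set.
  P5: blocked at fork node UrbanRes ∈ conditioning set.
  P6: blocked at fork node UrbanRes ∈ conditioning set.
  P7: blocked at fork node UrbanRes ∈ conditioning set.
  P8: open — no interior node is in the conditioning set.
{Experience, UrbanRes} does not satisfy the backdoor criterion.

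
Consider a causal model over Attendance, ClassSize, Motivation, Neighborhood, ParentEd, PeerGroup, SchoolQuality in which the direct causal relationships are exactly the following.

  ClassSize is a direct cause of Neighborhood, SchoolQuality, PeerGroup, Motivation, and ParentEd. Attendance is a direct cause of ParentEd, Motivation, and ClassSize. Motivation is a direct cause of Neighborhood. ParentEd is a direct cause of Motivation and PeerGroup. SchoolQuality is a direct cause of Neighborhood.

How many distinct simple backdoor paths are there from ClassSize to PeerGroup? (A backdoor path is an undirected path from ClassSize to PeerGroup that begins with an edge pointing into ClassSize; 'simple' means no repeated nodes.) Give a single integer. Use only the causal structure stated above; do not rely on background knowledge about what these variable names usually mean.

2

A backdoor path from ClassSize to PeerGroup is any simple undirected path whose first edge points into ClassSize (i.e. leaves ClassSize via a parent).
Parents of ClassSize: {Attendance}.
Enumerating:
  P1: ClassSize <- Attendance -> ParentEd -> PeerGroup
  P2: ClassSize <- Attendance -> Motivation <- ParentEd -> PeerGroup
That exhausts the simple backdoor paths. Count: 2.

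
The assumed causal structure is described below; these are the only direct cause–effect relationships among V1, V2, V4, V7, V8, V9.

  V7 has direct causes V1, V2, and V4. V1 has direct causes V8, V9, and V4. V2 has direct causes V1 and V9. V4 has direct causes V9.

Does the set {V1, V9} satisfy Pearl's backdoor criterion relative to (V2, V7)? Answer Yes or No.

Backdoor paths from V2 to V7 (paths whose first edge points into V2):
  P1: V2 <- V9 -> V4 -> V1 -> V7
  P2: V2 <- V9 -> V4 -> V7
  P3: V2 <- V9 -> V1 <- V4 -> V7
  P4: V2 <- V9 -> V1 -> V7
  P5: V2 <- V1 <- V9 -> V4 -> V7
  P6: V2 <- V1 <- V4 -> V7
  P7: V2 <- V1 -> V7
Condition 1 (no descendant of V2 in the set): holds — descendants of V2 are {V7}; none are in {V1, V9}.
Condition 2 (every backdoor path blocked by {V1, V9}):
  P1: blocked at fork node V9 ∈ conditioning set.
  P2: blocked at fork node V9 ∈ conditioning set.
  P3: blocked at fork node V9 ∈ conditioning set.
  P4: blocked at fork node V9 ∈ conditioning set.
  P5: blocked at chain node V1 ∈ conditioning set.
  P6: blocked at chain node V1 ∈ conditioning set.
  P7: blocked at fork node V1 ∈ conditioning set.
{V1, V9} satisfies the backdoor criterion.

Yes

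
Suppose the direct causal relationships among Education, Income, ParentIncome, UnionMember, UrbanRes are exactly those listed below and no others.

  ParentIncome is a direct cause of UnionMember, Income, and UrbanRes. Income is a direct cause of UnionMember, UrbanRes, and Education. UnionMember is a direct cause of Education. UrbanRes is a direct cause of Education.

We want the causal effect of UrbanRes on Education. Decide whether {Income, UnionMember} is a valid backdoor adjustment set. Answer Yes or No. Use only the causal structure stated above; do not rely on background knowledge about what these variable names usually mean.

Backdoor paths from UrbanRes to Education (paths whose first edge points into UrbanRes):
  P1: UrbanRes <- ParentIncome -> Income -> UnionMember -> Education
  P2: UrbanRes <- ParentIncome -> Income -> Education
  P3: UrbanRes <- ParentIncome -> UnionMember <- Income -> Education
  P4: UrbanRes <- ParentIncome -> UnionMember -> Education
  P5: UrbanRes <- Income <- ParentIncome -> UnionMember -> Education
  P6: UrbanRes <- Income -> UnionMember -> Education
  P7: UrbanRes <- Income -> Education
Condition 1 (no descendant of UrbanRes in the set): holds — descendants of UrbanRes are {Education}; none are in {Income, UnionMember}.
Condition 2 (every backdoor path blocked by {Income, UnionMember}):
  P1: blocked at chain node Income ∈ conditioning set.
  P2: blocked at chain node Income ∈ conditioning set.
  P3: blocked at fork node Income ∈ conditioning set.
  P4: blocked at chain node UnionMember ∈ conditioning set.
  P5: blocked at chain node Income ∈ conditioning set.
  P6: blocked at fork node Income ∈ conditioning set.
  P7: blocked at fork node Income ∈ conditioning set.
{Income, UnionMember} satisfies the backdoor criterion.

Yes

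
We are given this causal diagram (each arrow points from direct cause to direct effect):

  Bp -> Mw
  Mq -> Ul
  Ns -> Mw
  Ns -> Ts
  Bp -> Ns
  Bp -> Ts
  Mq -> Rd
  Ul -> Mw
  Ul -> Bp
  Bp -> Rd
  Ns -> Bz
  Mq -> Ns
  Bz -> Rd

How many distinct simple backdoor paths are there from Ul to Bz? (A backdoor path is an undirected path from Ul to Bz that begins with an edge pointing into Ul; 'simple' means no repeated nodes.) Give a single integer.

8

A backdoor path from Ul to Bz is any simple undirected path whose first edge points into Ul (i.e. leaves Ul via a parent).
Parents of Ul: {Mq}.
Enumerating:
  P1: Ul <- Mq -> Ns <- Bp -> Rd <- Bz
  P2: Ul <- Mq -> Ns -> Bz
  P3: Ul <- Mq -> Ns -> Mw <- Bp -> Rd <- Bz
  P4: Ul <- Mq -> Ns -> Ts <- Bp -> Rd <- Bz
  P5: Ul <- Mq -> Rd <- Bp -> Ns -> Bz
  P6: Ul <- Mq -> Rd <- Bp -> Mw <- Ns -> Bz
  P7: Ul <- Mq -> Rd <- Bp -> Ts <- Ns -> Bz
  P8: Ul <- Mq -> Rd <- Bz
That exhausts the simple backdoor paths. Count: 8.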